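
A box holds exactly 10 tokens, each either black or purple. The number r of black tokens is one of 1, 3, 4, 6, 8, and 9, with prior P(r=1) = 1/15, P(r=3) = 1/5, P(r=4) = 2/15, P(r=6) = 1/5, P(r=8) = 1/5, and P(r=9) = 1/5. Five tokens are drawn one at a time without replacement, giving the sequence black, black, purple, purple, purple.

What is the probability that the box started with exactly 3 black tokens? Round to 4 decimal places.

0.4286

The likelihood of the observed sequence under each hypothesis: P(data | r = 1) = (1/10)(0/9) = 0; P(data | r = 3) = (3/10)(2/9)(7/8)(6/7)(5/6) = 1/24; P(data | r = 4) = (4/10)(3/9)(6/8)(5/7)(4/6) = 1/21; P(data | r = 6) = (6/10)(5/9)(4/8)(3/7)(2/6) = 1/42; P(data | r = 8) = (8/10)(7/9)(2/8)(1/7)(0/6) = 0; P(data | r = 9) = (9/10)(8/9)(1/8)(0/7) = 0.
Multiplying each by its prior: 1/15 · 0 = 0, 1/5 · 1/24 = 1/120, 2/15 · 1/21 = 2/315, 1/5 · 1/42 = 1/210, 1/5 · 0 = 0, 1/5 · 0 = 0; with total 7/360.
Therefore the posterior P(r = 3 | data) = (1/120) / (7/360) = 3/7.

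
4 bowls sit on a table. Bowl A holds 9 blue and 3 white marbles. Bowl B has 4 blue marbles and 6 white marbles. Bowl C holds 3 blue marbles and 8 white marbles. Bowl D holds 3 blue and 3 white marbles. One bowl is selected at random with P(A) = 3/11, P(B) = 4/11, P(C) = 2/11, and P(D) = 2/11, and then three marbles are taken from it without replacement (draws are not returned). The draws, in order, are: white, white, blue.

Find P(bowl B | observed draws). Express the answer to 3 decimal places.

0.467

Compute the likelihood of the observed sequence for each case: P(data | bowl A) = (3/12)(2/11)(9/10) = 0.040909; P(data | bowl B) = (6/10)(5/9)(4/8) = 0.16667; P(data | bowl C) = (8/11)(7/10)(3/9) = 0.1697; P(data | bowl D) = (3/6)(2/5)(3/4) = 0.15.
Weighting by the prior gives 3/11 · 0.040909 = 0.011157, 4/11 · 0.16667 = 0.060606, 2/11 · 0.1697 = 0.030854, 2/11 · 0.15 = 0.027273; these sum to 0.12989.
Hence P(bowl B | data) = (0.060606) / (0.12989) = 0.4666.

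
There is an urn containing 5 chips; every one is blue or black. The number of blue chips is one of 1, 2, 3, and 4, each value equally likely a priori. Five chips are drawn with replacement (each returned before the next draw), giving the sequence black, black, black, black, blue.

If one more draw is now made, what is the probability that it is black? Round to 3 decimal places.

Under each hypothesis, the probability of the observed sequence is: P(data | r = 1) = (4/5)(4/5)(4/5)(4/5)(1/5) = 0.08192; P(data | r = 2) = (3/5)(3/5)(3/5)(3/5)(2/5) = 0.05184; P(data | r = 3) = (2/5)(2/5)(2/5)(2/5)(3/5) = 0.01536; P(data | r = 4) = (1/5)(1/5)(1/5)(1/5)(4/5) = 0.00128.
Multiplying each by its prior: 1/4 · 0.08192 = 0.02048, 1/4 · 0.05184 = 0.01296, 1/4 · 0.01536 = 0.00384, 1/4 · 0.00128 = 0.00032; summing to 0.0376.
Normalising, the posterior is P(r = 1 | data) = 0.54468, P(r = 2 | data) = 0.34468, P(r = 3 | data) = 0.10213, P(r = 4 | data) = 0.0085106.
Averaging over the posterior, P(black next | data) = (4/5)(0.54468) + (3/5)(0.34468) + (2/5)(0.10213) + (1/5)(0.0085106) = 0.68511.

0.685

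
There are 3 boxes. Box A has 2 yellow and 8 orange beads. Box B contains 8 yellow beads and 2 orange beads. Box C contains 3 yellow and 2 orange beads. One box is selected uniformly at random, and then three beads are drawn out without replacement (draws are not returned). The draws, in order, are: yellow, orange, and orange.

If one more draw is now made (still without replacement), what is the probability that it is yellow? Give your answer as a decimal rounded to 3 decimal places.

0.520

The likelihood of the observed sequence under each hypothesis: P(data | box A) = (2/10)(8/9)(7/8) = 7/45; P(data | box B) = (8/10)(2/9)(1/8) = 1/45; P(data | box C) = (3/5)(2/4)(1/3) = 1/10.
Weighting by the prior gives 1/3 · 7/45 = 7/135, 1/3 · 1/45 = 1/135, 1/3 · 1/10 = 1/30; with total 5/54.
The posterior is then P(box A | data) = 14/25, P(box B | data) = 2/25, P(box C | data) = 9/25.
The predictive probability is P(yellow next | data) = (1/7)(14/25) + (1)(2/25) + (1)(9/25) = 13/25.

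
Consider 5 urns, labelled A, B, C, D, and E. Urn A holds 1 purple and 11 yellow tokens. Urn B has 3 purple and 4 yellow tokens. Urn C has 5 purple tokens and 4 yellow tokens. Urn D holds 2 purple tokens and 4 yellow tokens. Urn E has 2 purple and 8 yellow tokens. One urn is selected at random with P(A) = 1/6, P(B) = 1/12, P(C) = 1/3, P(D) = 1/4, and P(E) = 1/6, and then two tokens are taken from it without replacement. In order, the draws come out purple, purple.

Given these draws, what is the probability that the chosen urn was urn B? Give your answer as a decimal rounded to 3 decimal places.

0.095

For each hypothesis, P(data | H) works out to: P(data | urn A) = (1/12)(0/11) = 0; P(data | urn B) = (3/7)(2/6) = 1/7; P(data | urn C) = (5/9)(4/8) = 5/18; P(data | urn D) = (2/6)(1/5) = 1/15; P(data | urn E) = (2/10)(1/9) = 1/45.
Weighting by the prior gives 1/6 · 0 = 0, 1/12 · 1/7 = 1/84, 1/3 · 5/18 = 5/54, 1/4 · 1/15 = 1/60, 1/6 · 1/45 = 1/270; these sum to 118/945.
Therefore the posterior P(urn B | data) = (1/84) / (118/945) = 45/472.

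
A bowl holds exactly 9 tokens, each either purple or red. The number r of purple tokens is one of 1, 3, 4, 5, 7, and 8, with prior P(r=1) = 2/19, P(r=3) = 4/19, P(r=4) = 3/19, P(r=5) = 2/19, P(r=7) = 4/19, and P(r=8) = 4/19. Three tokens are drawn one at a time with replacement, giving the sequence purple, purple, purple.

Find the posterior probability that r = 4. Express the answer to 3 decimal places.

0.048

For each hypothesis, P(data | H) works out to: P(data | r = 1) = (1/9)(1/9)(1/9) = 0.0013717; P(data | r = 3) = (3/9)(3/9)(3/9) = 0.037037; P(data | r = 4) = (4/9)(4/9)(4/9) = 0.087791; P(data | r = 5) = (5/9)(5/9)(5/9) = 0.17147; P(data | r = 7) = (7/9)(7/9)(7/9) = 0.47051; P(data | r = 8) = (8/9)(8/9)(8/9) = 0.70233.
Weighting by the prior gives 2/19 · 0.0013717 = 0.00014439, 4/19 · 0.037037 = 0.0077973, 3/19 · 0.087791 = 0.013862, 2/19 · 0.17147 = 0.018049, 4/19 · 0.47051 = 0.099054, 4/19 · 0.70233 = 0.14786; these sum to 0.28677.
By Bayes' rule, P(r = 4 | data) = (0.013862) / (0.28677) = 0.048338.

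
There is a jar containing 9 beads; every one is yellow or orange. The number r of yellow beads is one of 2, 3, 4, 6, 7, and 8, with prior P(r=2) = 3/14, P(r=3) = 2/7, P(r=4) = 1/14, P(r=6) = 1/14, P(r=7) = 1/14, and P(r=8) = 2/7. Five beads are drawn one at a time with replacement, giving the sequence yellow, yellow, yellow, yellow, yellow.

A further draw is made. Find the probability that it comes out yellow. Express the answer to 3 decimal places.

The likelihood of the observed sequence under each hypothesis: P(data | r = 2) = (2/9)(2/9)(2/9)(2/9)(2/9) = 0.00054192; P(data | r = 3) = (3/9)(3/9)(3/9)(3/9)(3/9) = 0.0041152; P(data | r = 4) = (4/9)(4/9)(4/9)(4/9)(4/9) = 0.017342; P(data | r = 6) = (6/9)(6/9)(6/9)(6/9)(6/9) = 0.13169; P(data | r = 7) = (7/9)(7/9)(7/9)(7/9)(7/9) = 0.28463; P(data | r = 8) = (8/9)(8/9)(8/9)(8/9)(8/9) = 0.55493.
The prior-weighted likelihoods are 3/14 · 0.00054192 = 0.00011613, 2/7 · 0.0041152 = 0.0011758, 1/14 · 0.017342 = 0.0012387, 1/14 · 0.13169 = 0.0094062, 1/14 · 0.28463 = 0.020331, 2/7 · 0.55493 = 0.15855; with total 0.19082.
Normalising, the posterior is P(r = 2 | data) = 0.00060857, P(r = 3 | data) = 0.0061618, P(r = 4 | data) = 0.0064914, P(r = 6 | data) = 0.049294, P(r = 7 | data) = 0.10654, P(r = 8 | data) = 0.8309.
The predictive probability is P(yellow next | data) = (2/9)(0.00060857) + (1/3)(0.0061618) + (4/9)(0.0064914) + (2/3)(0.049294) + (7/9)(0.10654) + (8/9)(0.8309) = 0.85938.

0.859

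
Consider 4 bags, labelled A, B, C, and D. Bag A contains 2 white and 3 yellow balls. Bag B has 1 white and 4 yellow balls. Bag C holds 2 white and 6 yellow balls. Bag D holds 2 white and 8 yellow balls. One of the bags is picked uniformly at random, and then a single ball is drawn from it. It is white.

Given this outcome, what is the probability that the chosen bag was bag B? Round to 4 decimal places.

0.1905

The likelihood of this draw under each hypothesis: P(data | bag A) = (2/5) = 2/5; P(data | bag B) = (1/5) = 1/5; P(data | bag C) = (2/8) = 1/4; P(data | bag D) = (2/10) = 1/5.
The prior-weighted likelihoods are 1/4 · 2/5 = 1/10, 1/4 · 1/5 = 1/20, 1/4 · 1/4 = 1/16, 1/4 · 1/5 = 1/20; these sum to 21/80.
Therefore the posterior P(bag B | data) = (1/20) / (21/80) = 4/21.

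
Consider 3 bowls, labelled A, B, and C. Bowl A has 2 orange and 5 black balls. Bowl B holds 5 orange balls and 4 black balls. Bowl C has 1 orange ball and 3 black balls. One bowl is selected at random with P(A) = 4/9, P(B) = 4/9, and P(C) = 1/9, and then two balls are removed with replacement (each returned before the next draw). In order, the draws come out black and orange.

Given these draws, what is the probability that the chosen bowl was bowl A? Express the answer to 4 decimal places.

0.4099

The likelihood of the observed sequence under each hypothesis: P(data | bowl A) = (5/7)(2/7) = 0.20408; P(data | bowl B) = (4/9)(5/9) = 0.24691; P(data | bowl C) = (3/4)(1/4) = 0.1875.
Multiplying each by its prior: 4/9 · 0.20408 = 0.090703, 4/9 · 0.24691 = 0.10974, 1/9 · 0.1875 = 0.020833; with total 0.22128.
By Bayes' rule, P(bowl A | data) = (0.090703) / (0.22128) = 0.40991.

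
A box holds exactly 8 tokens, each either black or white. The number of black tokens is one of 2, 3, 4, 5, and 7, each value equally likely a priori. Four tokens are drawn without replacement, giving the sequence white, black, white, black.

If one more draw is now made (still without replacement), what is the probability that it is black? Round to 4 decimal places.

Under each hypothesis, the probability of the observed sequence is: P(data | r = 2) = (6/8)(2/7)(5/6)(1/5) = 1/28; P(data | r = 3) = (5/8)(3/7)(4/6)(2/5) = 1/14; P(data | r = 4) = (4/8)(4/7)(3/6)(3/5) = 3/35; P(data | r = 5) = (3/8)(5/7)(2/6)(4/5) = 1/14; P(data | r = 7) = (1/8)(7/7)(0/6) = 0.
The prior-weighted likelihoods are 1/5 · 1/28 = 1/140, 1/5 · 1/14 = 1/70, 1/5 · 3/35 = 3/175, 1/5 · 1/14 = 1/70, 1/5 · 0 = 0; these sum to 37/700.
Dividing through by the total gives posterior P(r = 2 | data) = 5/37, P(r = 3 | data) = 10/37, P(r = 4 | data) = 12/37, P(r = 5 | data) = 10/37, P(r = 7 | data) = 0.
So P(black next | data) = Σ P(black next | H) P(H | data) = (0)(5/37) + (1/4)(10/37) + (1/2)(12/37) + (3/4)(10/37) = 16/37.

0.4324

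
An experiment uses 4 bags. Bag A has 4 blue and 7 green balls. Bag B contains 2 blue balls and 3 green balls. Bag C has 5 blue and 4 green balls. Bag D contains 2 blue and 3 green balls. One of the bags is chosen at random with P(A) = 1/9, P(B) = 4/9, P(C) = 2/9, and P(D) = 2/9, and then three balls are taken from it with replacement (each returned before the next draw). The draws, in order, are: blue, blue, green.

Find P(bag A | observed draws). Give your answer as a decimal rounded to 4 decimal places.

Under each hypothesis, the probability of the observed sequence is: P(data | bag A) = (4/11)(4/11)(7/11) = 0.084147; P(data | bag B) = (2/5)(2/5)(3/5) = 0.096; P(data | bag C) = (5/9)(5/9)(4/9) = 0.13717; P(data | bag D) = (2/5)(2/5)(3/5) = 0.096.
Multiplying each by its prior: 1/9 · 0.084147 = 0.0093497, 4/9 · 0.096 = 0.042667, 2/9 · 0.13717 = 0.030483, 2/9 · 0.096 = 0.021333; summing to 0.10383.
Hence P(bag A | data) = (0.0093497) / (0.10383) = 0.090046.

0.0900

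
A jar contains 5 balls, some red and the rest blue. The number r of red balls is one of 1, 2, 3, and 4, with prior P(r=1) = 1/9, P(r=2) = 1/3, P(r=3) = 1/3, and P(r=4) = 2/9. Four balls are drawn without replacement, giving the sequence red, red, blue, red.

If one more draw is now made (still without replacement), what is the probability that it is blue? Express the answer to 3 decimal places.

For each hypothesis, P(data | H) works out to: P(data | r = 1) = (1/5)(0/4) = 0; P(data | r = 2) = (2/5)(1/4)(3/3)(0/2) = 0; P(data | r = 3) = (3/5)(2/4)(2/3)(1/2) = 1/10; P(data | r = 4) = (4/5)(3/4)(1/3)(2/2) = 1/5.
Multiplying each by its prior: 1/9 · 0 = 0, 1/3 · 0 = 0, 1/3 · 1/10 = 1/30, 2/9 · 1/5 = 2/45; summing to 7/90.
The posterior is then P(r = 1 | data) = 0, P(r = 2 | data) = 0, P(r = 3 | data) = 3/7, P(r = 4 | data) = 4/7.
The predictive probability is P(blue next | data) = (1)(3/7) + (0)(4/7) = 3/7.

0.429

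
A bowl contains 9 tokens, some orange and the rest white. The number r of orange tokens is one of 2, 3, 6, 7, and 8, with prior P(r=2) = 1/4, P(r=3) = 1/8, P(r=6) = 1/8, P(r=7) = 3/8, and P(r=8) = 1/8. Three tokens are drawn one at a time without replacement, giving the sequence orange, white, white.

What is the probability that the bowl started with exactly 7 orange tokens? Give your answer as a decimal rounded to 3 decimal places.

0.125

Under each hypothesis, the probability of the observed sequence is: P(data | r = 2) = (2/9)(7/8)(6/7) = 1/6; P(data | r = 3) = (3/9)(6/8)(5/7) = 5/28; P(data | r = 6) = (6/9)(3/8)(2/7) = 1/14; P(data | r = 7) = (7/9)(2/8)(1/7) = 1/36; P(data | r = 8) = (8/9)(1/8)(0/7) = 0.
Weighting by the prior gives 1/4 · 1/6 = 1/24, 1/8 · 5/28 = 5/224, 1/8 · 1/14 = 1/112, 3/8 · 1/36 = 1/96, 1/8 · 0 = 0; summing to 1/12.
So P(r = 7 | data) = (1/96) / (1/12) = 1/8.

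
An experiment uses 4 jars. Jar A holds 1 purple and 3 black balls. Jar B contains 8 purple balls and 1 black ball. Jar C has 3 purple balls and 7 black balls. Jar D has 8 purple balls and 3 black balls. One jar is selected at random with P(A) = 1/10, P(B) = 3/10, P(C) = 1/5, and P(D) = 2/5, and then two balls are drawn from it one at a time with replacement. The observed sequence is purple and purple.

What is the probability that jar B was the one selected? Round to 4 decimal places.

0.5013

Under each hypothesis, the probability of the observed sequence is: P(data | jar A) = (1/4)(1/4) = 0.0625; P(data | jar B) = (8/9)(8/9) = 0.79012; P(data | jar C) = (3/10)(3/10) = 0.09; P(data | jar D) = (8/11)(8/11) = 0.52893.
The prior-weighted likelihoods are 1/10 · 0.0625 = 0.00625, 3/10 · 0.79012 = 0.23704, 1/5 · 0.09 = 0.018, 2/5 · 0.52893 = 0.21157; summing to 0.47286.
So P(jar B | data) = (0.23704) / (0.47286) = 0.50129.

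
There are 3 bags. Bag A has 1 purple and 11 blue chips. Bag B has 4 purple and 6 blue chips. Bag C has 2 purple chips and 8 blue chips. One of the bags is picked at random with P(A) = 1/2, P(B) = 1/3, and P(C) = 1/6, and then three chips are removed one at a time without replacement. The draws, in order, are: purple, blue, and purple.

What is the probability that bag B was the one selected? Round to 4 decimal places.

The likelihood of the observed sequence under each hypothesis: P(data | bag A) = (1/12)(11/11)(0/10) = 0; P(data | bag B) = (4/10)(6/9)(3/8) = 1/10; P(data | bag C) = (2/10)(8/9)(1/8) = 1/45.
Weighting by the prior gives 1/2 · 0 = 0, 1/3 · 1/10 = 1/30, 1/6 · 1/45 = 1/270; summing to 1/27.
Therefore the posterior P(bag B | data) = (1/30) / (1/27) = 9/10.

0.9000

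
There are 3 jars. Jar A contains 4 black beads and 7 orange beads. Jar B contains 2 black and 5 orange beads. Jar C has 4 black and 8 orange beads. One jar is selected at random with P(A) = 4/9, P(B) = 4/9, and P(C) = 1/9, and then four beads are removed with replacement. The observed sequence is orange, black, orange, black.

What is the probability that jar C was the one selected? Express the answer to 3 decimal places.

0.115

Under each hypothesis, the probability of the observed sequence is: P(data | jar A) = (7/11)(4/11)(7/11)(4/11) = 0.053548; P(data | jar B) = (5/7)(2/7)(5/7)(2/7) = 0.041649; P(data | jar C) = (8/12)(4/12)(8/12)(4/12) = 0.049383.
Multiplying each by its prior: 4/9 · 0.053548 = 0.023799, 4/9 · 0.041649 = 0.018511, 1/9 · 0.049383 = 0.005487; with total 0.047797.
Therefore the posterior P(jar C | data) = (0.005487) / (0.047797) = 0.1148.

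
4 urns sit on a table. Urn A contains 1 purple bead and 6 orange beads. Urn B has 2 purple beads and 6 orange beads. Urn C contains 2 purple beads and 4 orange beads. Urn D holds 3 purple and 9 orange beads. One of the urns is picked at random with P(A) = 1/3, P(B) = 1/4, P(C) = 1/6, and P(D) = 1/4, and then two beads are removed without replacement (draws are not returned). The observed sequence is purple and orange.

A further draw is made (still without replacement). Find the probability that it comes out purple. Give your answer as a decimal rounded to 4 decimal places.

0.1538

The likelihood of the observed sequence under each hypothesis: P(data | urn A) = (1/7)(6/6) = 0.14286; P(data | urn B) = (2/8)(6/7) = 0.21429; P(data | urn C) = (2/6)(4/5) = 0.26667; P(data | urn D) = (3/12)(9/11) = 0.20455.
The prior-weighted likelihoods are 1/3 · 0.14286 = 0.047619, 1/4 · 0.21429 = 0.053571, 1/6 · 0.26667 = 0.044444, 1/4 · 0.20455 = 0.051136; with total 0.19677.
The posterior is then P(urn A | data) = 0.242, P(urn B | data) = 0.27225, P(urn C | data) = 0.22587, P(urn D | data) = 0.25988.
The predictive probability is P(purple next | data) = (0)(0.242) + (1/6)(0.27225) + (1/4)(0.22587) + (1/5)(0.25988) = 0.15382.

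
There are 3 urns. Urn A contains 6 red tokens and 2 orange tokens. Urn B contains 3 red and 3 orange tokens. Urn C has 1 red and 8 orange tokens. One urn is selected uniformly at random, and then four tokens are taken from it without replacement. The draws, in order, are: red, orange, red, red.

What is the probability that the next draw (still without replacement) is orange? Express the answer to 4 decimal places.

0.4444

For each hypothesis, P(data | H) works out to: P(data | urn A) = (6/8)(2/7)(5/6)(4/5) = 1/7; P(data | urn B) = (3/6)(3/5)(2/4)(1/3) = 1/20; P(data | urn C) = (1/9)(8/8)(0/7) = 0.
The prior-weighted likelihoods are 1/3 · 1/7 = 1/21, 1/3 · 1/20 = 1/60, 1/3 · 0 = 0; summing to 9/140.
Dividing through by the total gives posterior P(urn A | data) = 20/27, P(urn B | data) = 7/27, P(urn C | data) = 0.
So P(orange next | data) = Σ P(orange next | H) P(H | data) = (1/4)(20/27) + (1)(7/27) = 4/9.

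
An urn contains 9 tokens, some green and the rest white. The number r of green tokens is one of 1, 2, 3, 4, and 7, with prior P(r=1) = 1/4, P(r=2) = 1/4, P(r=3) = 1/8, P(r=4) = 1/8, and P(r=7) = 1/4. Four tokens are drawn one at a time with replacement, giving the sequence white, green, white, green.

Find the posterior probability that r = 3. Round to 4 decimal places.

Under each hypothesis, the probability of the observed sequence is: P(data | r = 1) = (8/9)(1/9)(8/9)(1/9) = 0.0097546; P(data | r = 2) = (7/9)(2/9)(7/9)(2/9) = 0.029873; P(data | r = 3) = (6/9)(3/9)(6/9)(3/9) = 0.049383; P(data | r = 4) = (5/9)(4/9)(5/9)(4/9) = 0.060966; P(data | r = 7) = (2/9)(7/9)(2/9)(7/9) = 0.029873.
Multiplying each by its prior: 1/4 · 0.0097546 = 0.0024387, 1/4 · 0.029873 = 0.0074684, 1/8 · 0.049383 = 0.0061728, 1/8 · 0.060966 = 0.0076208, 1/4 · 0.029873 = 0.0074684; summing to 0.031169.
By Bayes' rule, P(r = 3 | data) = (0.0061728) / (0.031169) = 0.19804.

0.1980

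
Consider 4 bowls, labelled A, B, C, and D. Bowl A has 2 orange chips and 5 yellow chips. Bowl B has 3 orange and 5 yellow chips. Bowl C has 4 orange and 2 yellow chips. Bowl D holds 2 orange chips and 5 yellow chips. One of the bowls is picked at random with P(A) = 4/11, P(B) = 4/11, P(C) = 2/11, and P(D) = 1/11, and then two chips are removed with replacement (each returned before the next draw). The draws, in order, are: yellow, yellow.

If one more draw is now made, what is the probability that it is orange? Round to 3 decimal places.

Compute the likelihood of the observed sequence for each case: P(data | bowl A) = (5/7)(5/7) = 0.5102; P(data | bowl B) = (5/8)(5/8) = 0.39062; P(data | bowl C) = (2/6)(2/6) = 0.11111; P(data | bowl D) = (5/7)(5/7) = 0.5102.
Weighting by the prior gives 4/11 · 0.5102 = 0.18553, 4/11 · 0.39062 = 0.14205, 2/11 · 0.11111 = 0.020202, 1/11 · 0.5102 = 0.046382; these sum to 0.39416.
Dividing through by the total gives posterior P(bowl A | data) = 0.4707, P(bowl B | data) = 0.36038, P(bowl C | data) = 0.051254, P(bowl D | data) = 0.11767.
The predictive probability is P(orange next | data) = (2/7)(0.4707) + (3/8)(0.36038) + (2/3)(0.051254) + (2/7)(0.11767) = 0.33742.

0.337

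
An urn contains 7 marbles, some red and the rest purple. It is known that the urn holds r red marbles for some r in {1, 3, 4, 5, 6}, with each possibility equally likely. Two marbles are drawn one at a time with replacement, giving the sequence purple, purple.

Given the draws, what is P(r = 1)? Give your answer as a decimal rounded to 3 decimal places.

0.545

Under each hypothesis, the probability of the observed sequence is: P(data | r = 1) = (6/7)(6/7) = 36/49; P(data | r = 3) = (4/7)(4/7) = 16/49; P(data | r = 4) = (3/7)(3/7) = 9/49; P(data | r = 5) = (2/7)(2/7) = 4/49; P(data | r = 6) = (1/7)(1/7) = 1/49.
Weighting by the prior gives 1/5 · 36/49 = 36/245, 1/5 · 16/49 = 16/245, 1/5 · 9/49 = 9/245, 1/5 · 4/49 = 4/245, 1/5 · 1/49 = 1/245; summing to 66/245.
By Bayes' rule, P(r = 1 | data) = (36/245) / (66/245) = 6/11.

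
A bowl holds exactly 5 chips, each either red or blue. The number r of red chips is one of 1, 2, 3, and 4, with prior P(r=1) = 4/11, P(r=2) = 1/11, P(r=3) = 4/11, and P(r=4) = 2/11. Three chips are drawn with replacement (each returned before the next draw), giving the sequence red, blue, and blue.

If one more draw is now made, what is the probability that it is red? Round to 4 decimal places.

0.4000

Under each hypothesis, the probability of the observed sequence is: P(data | r = 1) = (1/5)(4/5)(4/5) = 0.128; P(data | r = 2) = (2/5)(3/5)(3/5) = 0.144; P(data | r = 3) = (3/5)(2/5)(2/5) = 0.096; P(data | r = 4) = (4/5)(1/5)(1/5) = 0.032.
Multiplying each by its prior: 4/11 · 0.128 = 0.046545, 1/11 · 0.144 = 0.013091, 4/11 · 0.096 = 0.034909, 2/11 · 0.032 = 0.0058182; with total 0.10036.
The posterior is then P(r = 1 | data) = 0.46377, P(r = 2 | data) = 0.13043, P(r = 3 | data) = 0.34783, P(r = 4 | data) = 0.057971.
Averaging over the posterior, P(red next | data) = (1/5)(0.46377) + (2/5)(0.13043) + (3/5)(0.34783) + (4/5)(0.057971) = 0.4.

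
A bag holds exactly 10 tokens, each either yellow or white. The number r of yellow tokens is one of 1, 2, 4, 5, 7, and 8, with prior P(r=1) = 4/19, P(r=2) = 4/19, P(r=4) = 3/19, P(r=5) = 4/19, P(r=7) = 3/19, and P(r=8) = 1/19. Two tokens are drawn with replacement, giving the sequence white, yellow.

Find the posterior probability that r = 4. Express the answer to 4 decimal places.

The likelihood of the observed sequence under each hypothesis: P(data | r = 1) = (9/10)(1/10) = 0.09; P(data | r = 2) = (8/10)(2/10) = 0.16; P(data | r = 4) = (6/10)(4/10) = 0.24; P(data | r = 5) = (5/10)(5/10) = 0.25; P(data | r = 7) = (3/10)(7/10) = 0.21; P(data | r = 8) = (2/10)(8/10) = 0.16.
Multiplying each by its prior: 4/19 · 0.09 = 0.018947, 4/19 · 0.16 = 0.033684, 3/19 · 0.24 = 0.037895, 4/19 · 0.25 = 0.052632, 3/19 · 0.21 = 0.033158, 1/19 · 0.16 = 0.0084211; summing to 0.18474.
Hence P(r = 4 | data) = (0.037895) / (0.18474) = 0.20513.

0.2051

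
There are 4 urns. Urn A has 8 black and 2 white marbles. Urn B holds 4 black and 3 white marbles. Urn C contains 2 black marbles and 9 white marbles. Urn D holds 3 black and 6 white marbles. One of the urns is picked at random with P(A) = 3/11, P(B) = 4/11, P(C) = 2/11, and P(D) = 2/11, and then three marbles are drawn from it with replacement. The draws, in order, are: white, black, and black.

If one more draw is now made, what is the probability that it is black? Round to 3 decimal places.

For each hypothesis, P(data | H) works out to: P(data | urn A) = (2/10)(8/10)(8/10) = 0.128; P(data | urn B) = (3/7)(4/7)(4/7) = 0.13994; P(data | urn C) = (9/11)(2/11)(2/11) = 0.027047; P(data | urn D) = (6/9)(3/9)(3/9) = 0.074074.
The prior-weighted likelihoods are 3/11 · 0.128 = 0.034909, 4/11 · 0.13994 = 0.050888, 2/11 · 0.027047 = 0.0049177, 2/11 · 0.074074 = 0.013468; summing to 0.10418.
The posterior is then P(urn A | data) = 0.33508, P(urn B | data) = 0.48845, P(urn C | data) = 0.047203, P(urn D | data) = 0.12927.
So P(black next | data) = Σ P(black next | H) P(H | data) = (4/5)(0.33508) + (4/7)(0.48845) + (2/11)(0.047203) + (1/3)(0.12927) = 0.59885.

0.599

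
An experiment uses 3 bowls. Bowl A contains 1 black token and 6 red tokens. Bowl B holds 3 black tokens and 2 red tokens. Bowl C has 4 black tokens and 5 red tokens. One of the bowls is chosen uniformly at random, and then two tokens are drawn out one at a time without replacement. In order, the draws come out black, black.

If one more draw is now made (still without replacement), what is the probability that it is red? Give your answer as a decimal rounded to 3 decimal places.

0.684

Under each hypothesis, the probability of the observed sequence is: P(data | bowl A) = (1/7)(0/6) = 0; P(data | bowl B) = (3/5)(2/4) = 3/10; P(data | bowl C) = (4/9)(3/8) = 1/6.
Weighting by the prior gives 1/3 · 0 = 0, 1/3 · 3/10 = 1/10, 1/3 · 1/6 = 1/18; with total 7/45.
The posterior is then P(bowl A | data) = 0, P(bowl B | data) = 9/14, P(bowl C | data) = 5/14.
So P(red next | data) = Σ P(red next | H) P(H | data) = (2/3)(9/14) + (5/7)(5/14) = 67/98.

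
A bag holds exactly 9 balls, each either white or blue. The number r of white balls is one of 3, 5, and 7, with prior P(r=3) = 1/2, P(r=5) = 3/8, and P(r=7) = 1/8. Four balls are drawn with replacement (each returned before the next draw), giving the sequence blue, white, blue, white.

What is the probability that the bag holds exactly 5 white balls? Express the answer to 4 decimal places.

Under each hypothesis, the probability of the observed sequence is: P(data | r = 3) = (6/9)(3/9)(6/9)(3/9) = 0.049383; P(data | r = 5) = (4/9)(5/9)(4/9)(5/9) = 0.060966; P(data | r = 7) = (2/9)(7/9)(2/9)(7/9) = 0.029873.
The prior-weighted likelihoods are 1/2 · 0.049383 = 0.024691, 3/8 · 0.060966 = 0.022862, 1/8 · 0.029873 = 0.0037342; with total 0.051288.
Therefore the posterior P(r = 5 | data) = (0.022862) / (0.051288) = 0.44577.

0.4458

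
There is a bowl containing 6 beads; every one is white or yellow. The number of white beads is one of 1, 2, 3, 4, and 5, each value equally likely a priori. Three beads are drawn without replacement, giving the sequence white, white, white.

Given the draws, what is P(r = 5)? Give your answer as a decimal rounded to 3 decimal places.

For each hypothesis, P(data | H) works out to: P(data | r = 1) = (1/6)(0/5) = 0; P(data | r = 2) = (2/6)(1/5)(0/4) = 0; P(data | r = 3) = (3/6)(2/5)(1/4) = 1/20; P(data | r = 4) = (4/6)(3/5)(2/4) = 1/5; P(data | r = 5) = (5/6)(4/5)(3/4) = 1/2.
Multiplying each by its prior: 1/5 · 0 = 0, 1/5 · 0 = 0, 1/5 · 1/20 = 1/100, 1/5 · 1/5 = 1/25, 1/5 · 1/2 = 1/10; with total 3/20.
So P(r = 5 | data) = (1/10) / (3/20) = 2/3.

0.667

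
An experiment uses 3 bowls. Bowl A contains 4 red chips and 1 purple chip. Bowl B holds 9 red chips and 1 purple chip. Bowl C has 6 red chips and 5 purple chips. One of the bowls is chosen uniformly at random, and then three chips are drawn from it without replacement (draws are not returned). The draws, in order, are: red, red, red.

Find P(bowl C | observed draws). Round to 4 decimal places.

The likelihood of the observed sequence under each hypothesis: P(data | bowl A) = (4/5)(3/4)(2/3) = 2/5; P(data | bowl B) = (9/10)(8/9)(7/8) = 7/10; P(data | bowl C) = (6/11)(5/10)(4/9) = 4/33.
Weighting by the prior gives 1/3 · 2/5 = 2/15, 1/3 · 7/10 = 7/30, 1/3 · 4/33 = 4/99; these sum to 403/990.
So P(bowl C | data) = (4/99) / (403/990) = 40/403.

0.0993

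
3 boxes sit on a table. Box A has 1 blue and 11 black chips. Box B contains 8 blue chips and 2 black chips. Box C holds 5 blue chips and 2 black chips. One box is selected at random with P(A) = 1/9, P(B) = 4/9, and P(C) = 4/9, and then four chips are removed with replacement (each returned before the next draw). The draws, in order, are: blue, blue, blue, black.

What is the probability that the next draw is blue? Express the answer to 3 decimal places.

0.756

Under each hypothesis, the probability of the observed sequence is: P(data | box A) = (1/12)(1/12)(1/12)(11/12) = 0.00053048; P(data | box B) = (8/10)(8/10)(8/10)(2/10) = 0.1024; P(data | box C) = (5/7)(5/7)(5/7)(2/7) = 0.10412.
The prior-weighted likelihoods are 1/9 · 0.00053048 = 5.8942e-05, 4/9 · 0.1024 = 0.045511, 4/9 · 0.10412 = 0.046277; with total 0.091847.
Dividing through by the total gives posterior P(box A | data) = 0.00064174, P(box B | data) = 0.49551, P(box C | data) = 0.50385.
The predictive probability is P(blue next | data) = (1/12)(0.00064174) + (4/5)(0.49551) + (5/7)(0.50385) = 0.75635.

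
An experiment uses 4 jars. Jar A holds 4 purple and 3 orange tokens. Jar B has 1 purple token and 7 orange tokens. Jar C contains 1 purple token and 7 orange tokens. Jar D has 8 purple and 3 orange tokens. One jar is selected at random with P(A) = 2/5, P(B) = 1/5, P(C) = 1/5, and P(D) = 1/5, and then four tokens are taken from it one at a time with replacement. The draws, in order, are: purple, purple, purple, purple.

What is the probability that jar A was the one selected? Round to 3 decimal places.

Under each hypothesis, the probability of the observed sequence is: P(data | jar A) = (4/7)(4/7)(4/7)(4/7) = 0.10662; P(data | jar B) = (1/8)(1/8)(1/8)(1/8) = 0.00024414; P(data | jar C) = (1/8)(1/8)(1/8)(1/8) = 0.00024414; P(data | jar D) = (8/11)(8/11)(8/11)(8/11) = 0.27976.
The prior-weighted likelihoods are 2/5 · 0.10662 = 0.042649, 1/5 · 0.00024414 = 4.8828e-05, 1/5 · 0.00024414 = 4.8828e-05, 1/5 · 0.27976 = 0.055952; summing to 0.098699.
By Bayes' rule, P(jar A | data) = (0.042649) / (0.098699) = 0.43211.

0.432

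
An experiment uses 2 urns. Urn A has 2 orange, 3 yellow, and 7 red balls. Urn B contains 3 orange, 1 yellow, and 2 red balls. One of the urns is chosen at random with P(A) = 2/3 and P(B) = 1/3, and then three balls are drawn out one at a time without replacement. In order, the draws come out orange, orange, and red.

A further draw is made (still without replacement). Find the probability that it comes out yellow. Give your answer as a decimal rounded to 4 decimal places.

The likelihood of the observed sequence under each hypothesis: P(data | urn A) = (2/12)(1/11)(7/10) = 7/660; P(data | urn B) = (3/6)(2/5)(2/4) = 1/10.
The prior-weighted likelihoods are 2/3 · 7/660 = 7/990, 1/3 · 1/10 = 1/30; with total 4/99.
Normalising, the posterior is P(urn A | data) = 7/40, P(urn B | data) = 33/40.
So P(yellow next | data) = Σ P(yellow next | H) P(H | data) = (1/3)(7/40) + (1/3)(33/40) = 1/3.

0.3333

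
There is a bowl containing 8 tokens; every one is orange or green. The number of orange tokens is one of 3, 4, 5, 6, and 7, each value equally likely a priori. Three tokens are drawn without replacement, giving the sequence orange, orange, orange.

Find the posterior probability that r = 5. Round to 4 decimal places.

The likelihood of the observed sequence under each hypothesis: P(data | r = 3) = (3/8)(2/7)(1/6) = 1/56; P(data | r = 4) = (4/8)(3/7)(2/6) = 1/14; P(data | r = 5) = (5/8)(4/7)(3/6) = 5/28; P(data | r = 6) = (6/8)(5/7)(4/6) = 5/14; P(data | r = 7) = (7/8)(6/7)(5/6) = 5/8.
The prior-weighted likelihoods are 1/5 · 1/56 = 1/280, 1/5 · 1/14 = 1/70, 1/5 · 5/28 = 1/28, 1/5 · 5/14 = 1/14, 1/5 · 5/8 = 1/8; with total 1/4.
Therefore the posterior P(r = 5 | data) = (1/28) / (1/4) = 1/7.

0.1429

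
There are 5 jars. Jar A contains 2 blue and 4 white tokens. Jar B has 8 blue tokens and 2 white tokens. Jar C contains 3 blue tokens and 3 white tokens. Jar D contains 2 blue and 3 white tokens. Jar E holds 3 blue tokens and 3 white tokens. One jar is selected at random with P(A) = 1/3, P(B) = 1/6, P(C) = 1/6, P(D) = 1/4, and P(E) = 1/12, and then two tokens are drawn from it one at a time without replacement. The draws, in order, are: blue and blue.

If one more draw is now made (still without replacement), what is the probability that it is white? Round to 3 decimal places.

0.551

Under each hypothesis, the probability of the observed sequence is: P(data | jar A) = (2/6)(1/5) = 0.066667; P(data | jar B) = (8/10)(7/9) = 0.62222; P(data | jar C) = (3/6)(2/5) = 0.2; P(data | jar D) = (2/5)(1/4) = 0.1; P(data | jar E) = (3/6)(2/5) = 0.2.
Weighting by the prior gives 1/3 · 0.066667 = 0.022222, 1/6 · 0.62222 = 0.1037, 1/6 · 0.2 = 0.033333, 1/4 · 0.1 = 0.025, 1/12 · 0.2 = 0.016667; these sum to 0.20093.
The posterior is then P(jar A | data) = 0.1106, P(jar B | data) = 0.51613, P(jar C | data) = 0.1659, P(jar D | data) = 0.12442, P(jar E | data) = 0.082949.
So P(white next | data) = Σ P(white next | H) P(H | data) = (1)(0.1106) + (1/4)(0.51613) + (3/4)(0.1659) + (1)(0.12442) + (3/4)(0.082949) = 0.55069.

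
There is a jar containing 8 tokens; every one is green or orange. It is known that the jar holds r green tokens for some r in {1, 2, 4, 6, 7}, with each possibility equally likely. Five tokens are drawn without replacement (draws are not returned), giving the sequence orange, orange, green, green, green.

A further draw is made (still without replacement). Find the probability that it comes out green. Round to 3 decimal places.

0.636

Compute the likelihood of the observed sequence for each case: P(data | r = 1) = (7/8)(6/7)(1/6)(0/5) = 0; P(data | r = 2) = (6/8)(5/7)(2/6)(1/5)(0/4) = 0; P(data | r = 4) = (4/8)(3/7)(4/6)(3/5)(2/4) = 3/70; P(data | r = 6) = (2/8)(1/7)(6/6)(5/5)(4/4) = 1/28; P(data | r = 7) = (1/8)(0/7) = 0.
Multiplying each by its prior: 1/5 · 0 = 0, 1/5 · 0 = 0, 1/5 · 3/70 = 3/350, 1/5 · 1/28 = 1/140, 1/5 · 0 = 0; summing to 11/700.
Normalising, the posterior is P(r = 1 | data) = 0, P(r = 2 | data) = 0, P(r = 4 | data) = 6/11, P(r = 6 | data) = 5/11, P(r = 7 | data) = 0.
Averaging over the posterior, P(green next | data) = (1/3)(6/11) + (1)(5/11) = 7/11.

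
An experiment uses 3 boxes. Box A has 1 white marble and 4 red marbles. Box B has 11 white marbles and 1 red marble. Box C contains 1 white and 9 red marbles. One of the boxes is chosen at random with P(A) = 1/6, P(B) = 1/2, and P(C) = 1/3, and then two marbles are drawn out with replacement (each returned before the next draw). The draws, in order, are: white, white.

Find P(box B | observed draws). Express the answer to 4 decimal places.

The likelihood of the observed sequence under each hypothesis: P(data | box A) = (1/5)(1/5) = 0.04; P(data | box B) = (11/12)(11/12) = 0.84028; P(data | box C) = (1/10)(1/10) = 0.01.
The prior-weighted likelihoods are 1/6 · 0.04 = 0.0066667, 1/2 · 0.84028 = 0.42014, 1/3 · 0.01 = 0.0033333; these sum to 0.43014.
Hence P(box B | data) = (0.42014) / (0.43014) = 0.97675.

0.9768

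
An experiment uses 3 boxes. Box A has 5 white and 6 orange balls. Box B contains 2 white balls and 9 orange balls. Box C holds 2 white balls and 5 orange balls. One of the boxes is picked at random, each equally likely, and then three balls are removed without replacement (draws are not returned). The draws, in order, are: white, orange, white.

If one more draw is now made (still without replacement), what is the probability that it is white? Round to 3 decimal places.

Compute the likelihood of the observed sequence for each case: P(data | box A) = (5/11)(6/10)(4/9) = 4/33; P(data | box B) = (2/11)(9/10)(1/9) = 1/55; P(data | box C) = (2/7)(5/6)(1/5) = 1/21.
Multiplying each by its prior: 1/3 · 4/33 = 4/99, 1/3 · 1/55 = 1/165, 1/3 · 1/21 = 1/63; summing to 24/385.
The posterior is then P(box A | data) = 35/54, P(box B | data) = 7/72, P(box C | data) = 55/216.
So P(white next | data) = Σ P(white next | H) P(H | data) = (3/8)(35/54) + (0)(7/72) + (0)(55/216) = 35/144.

0.243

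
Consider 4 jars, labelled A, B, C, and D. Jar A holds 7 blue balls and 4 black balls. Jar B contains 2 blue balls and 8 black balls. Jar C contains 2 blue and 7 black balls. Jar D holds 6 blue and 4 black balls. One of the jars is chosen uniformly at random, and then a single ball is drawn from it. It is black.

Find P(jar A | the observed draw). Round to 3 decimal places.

0.155

The likelihood of this draw under each hypothesis: P(data | jar A) = (4/11) = 0.36364; P(data | jar B) = (8/10) = 0.8; P(data | jar C) = (7/9) = 0.77778; P(data | jar D) = (4/10) = 0.4.
Weighting by the prior gives 1/4 · 0.36364 = 0.090909, 1/4 · 0.8 = 0.2, 1/4 · 0.77778 = 0.19444, 1/4 · 0.4 = 0.1; with total 0.58535.
Hence P(jar A | data) = (0.090909) / (0.58535) = 0.15531.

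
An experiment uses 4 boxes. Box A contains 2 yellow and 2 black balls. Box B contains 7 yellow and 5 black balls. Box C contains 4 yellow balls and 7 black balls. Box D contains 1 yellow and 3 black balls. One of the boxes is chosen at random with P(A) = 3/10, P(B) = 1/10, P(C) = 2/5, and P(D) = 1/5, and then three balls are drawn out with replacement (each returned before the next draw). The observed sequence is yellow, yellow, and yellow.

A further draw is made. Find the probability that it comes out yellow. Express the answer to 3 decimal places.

0.478

Compute the likelihood of the observed sequence for each case: P(data | box A) = (2/4)(2/4)(2/4) = 0.125; P(data | box B) = (7/12)(7/12)(7/12) = 0.1985; P(data | box C) = (4/11)(4/11)(4/11) = 0.048084; P(data | box D) = (1/4)(1/4)(1/4) = 0.015625.
Multiplying each by its prior: 3/10 · 0.125 = 0.0375, 1/10 · 0.1985 = 0.01985, 2/5 · 0.048084 = 0.019234, 1/5 · 0.015625 = 0.003125; summing to 0.079708.
Dividing through by the total gives posterior P(box A | data) = 0.47047, P(box B | data) = 0.24903, P(box C | data) = 0.2413, P(box D | data) = 0.039206.
Averaging over the posterior, P(yellow next | data) = (1/2)(0.47047) + (7/12)(0.24903) + (4/11)(0.2413) + (1/4)(0.039206) = 0.47805.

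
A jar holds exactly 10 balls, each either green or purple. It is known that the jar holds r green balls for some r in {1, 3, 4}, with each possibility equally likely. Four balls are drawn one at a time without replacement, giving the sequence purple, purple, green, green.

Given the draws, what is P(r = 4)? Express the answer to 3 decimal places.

Compute the likelihood of the observed sequence for each case: P(data | r = 1) = (9/10)(8/9)(1/8)(0/7) = 0; P(data | r = 3) = (7/10)(6/9)(3/8)(2/7) = 1/20; P(data | r = 4) = (6/10)(5/9)(4/8)(3/7) = 1/14.
Weighting by the prior gives 1/3 · 0 = 0, 1/3 · 1/20 = 1/60, 1/3 · 1/14 = 1/42; with total 17/420.
Therefore the posterior P(r = 4 | data) = (1/42) / (17/420) = 10/17.

0.588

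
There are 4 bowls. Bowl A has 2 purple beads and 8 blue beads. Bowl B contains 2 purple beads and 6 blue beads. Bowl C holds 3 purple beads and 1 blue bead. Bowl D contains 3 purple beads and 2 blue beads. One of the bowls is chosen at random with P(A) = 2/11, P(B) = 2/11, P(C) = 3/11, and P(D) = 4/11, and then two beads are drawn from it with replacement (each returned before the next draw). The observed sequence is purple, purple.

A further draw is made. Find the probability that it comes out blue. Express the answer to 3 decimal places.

For each hypothesis, P(data | H) works out to: P(data | bowl A) = (2/10)(2/10) = 0.04; P(data | bowl B) = (2/8)(2/8) = 0.0625; P(data | bowl C) = (3/4)(3/4) = 0.5625; P(data | bowl D) = (3/5)(3/5) = 0.36.
Weighting by the prior gives 2/11 · 0.04 = 0.0072727, 2/11 · 0.0625 = 0.011364, 3/11 · 0.5625 = 0.15341, 4/11 · 0.36 = 0.13091; these sum to 0.30295.
Normalising, the posterior is P(bowl A | data) = 0.024006, P(bowl B | data) = 0.037509, P(bowl C | data) = 0.50638, P(bowl D | data) = 0.43211.
The predictive probability is P(blue next | data) = (4/5)(0.024006) + (3/4)(0.037509) + (1/4)(0.50638) + (2/5)(0.43211) = 0.34677.

0.347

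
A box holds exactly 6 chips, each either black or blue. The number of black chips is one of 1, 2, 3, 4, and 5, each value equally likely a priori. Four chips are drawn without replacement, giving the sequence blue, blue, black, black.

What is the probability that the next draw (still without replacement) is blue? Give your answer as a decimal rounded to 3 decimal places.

0.500

Compute the likelihood of the observed sequence for each case: P(data | r = 1) = (5/6)(4/5)(1/4)(0/3) = 0; P(data | r = 2) = (4/6)(3/5)(2/4)(1/3) = 1/15; P(data | r = 3) = (3/6)(2/5)(3/4)(2/3) = 1/10; P(data | r = 4) = (2/6)(1/5)(4/4)(3/3) = 1/15; P(data | r = 5) = (1/6)(0/5) = 0.
The prior-weighted likelihoods are 1/5 · 0 = 0, 1/5 · 1/15 = 1/75, 1/5 · 1/10 = 1/50, 1/5 · 1/15 = 1/75, 1/5 · 0 = 0; summing to 7/150.
The posterior is then P(r = 1 | data) = 0, P(r = 2 | data) = 2/7, P(r = 3 | data) = 3/7, P(r = 4 | data) = 2/7, P(r = 5 | data) = 0.
So P(blue next | data) = Σ P(blue next | H) P(H | data) = (1)(2/7) + (1/2)(3/7) + (0)(2/7) = 1/2.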